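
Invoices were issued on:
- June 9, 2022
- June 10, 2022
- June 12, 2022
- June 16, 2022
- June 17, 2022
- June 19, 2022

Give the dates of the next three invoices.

June 23, 2022; June 24, 2022; June 26, 2022

The gap pattern 1, 2, 4, 1, 2 repeats every 3 events.
These are the Thursdays, Fridays and Sundays of each week.
Next Thursday: June 23, 2022.
The following Friday is June 24, 2022.
Next Sunday: June 26, 2022.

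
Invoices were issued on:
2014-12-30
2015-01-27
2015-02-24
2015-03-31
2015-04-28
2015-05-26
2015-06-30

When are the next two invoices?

All Tuesdays; the gaps (28, 28, 35, 28, 28, 35) vary with month length.
This is the last Tuesday of each month.
Last Tuesday of July 2015: 2015-07-28.
Last Tuesday of August 2015: 2015-08-25.

2015-07-28, 2015-08-25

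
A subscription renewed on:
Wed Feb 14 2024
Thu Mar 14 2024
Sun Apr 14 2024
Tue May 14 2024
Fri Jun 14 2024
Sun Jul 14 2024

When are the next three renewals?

Wed Aug 14 2024, Sat Sep 14 2024, Mon Oct 14 2024

The day-of-month is always 14 (29, 31, 30, 31, 30 days between events).
So this recurs on the 14th of each month.
August 2024: Wed Aug 14 2024.
Next: September 2024 → Sat Sep 14 2024.
October 2024: Mon Oct 14 2024.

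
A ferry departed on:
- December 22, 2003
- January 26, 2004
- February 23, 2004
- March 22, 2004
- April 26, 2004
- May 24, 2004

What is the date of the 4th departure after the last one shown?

These are Mondays at 28- or 35-day spacing (35, 28, 28, 35, 28).
The pattern: 4th Monday of the month.
June 2004 — 4th Monday is June 28, 2004.
4th Monday of July 2004: July 26, 2004.
4th Monday of August 2004: August 23, 2004.
4th Monday of September 2004: September 27, 2004.

September 27, 2004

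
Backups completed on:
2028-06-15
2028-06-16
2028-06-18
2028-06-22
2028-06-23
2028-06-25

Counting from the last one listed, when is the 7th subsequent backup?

2028-07-13

The gap pattern 1, 2, 4, 1, 2 repeats every 3 events.
These are the Thursdays, Fridays and Sundays of each week.
The following Thursday is 2028-06-29.
The following Friday is 2028-06-30.
The following Sunday is 2028-07-02.
Next Thursday: 2028-07-06.
Next Friday: 2028-07-07.
The following Sunday is 2028-07-09.
Next Thursday: 2028-07-13.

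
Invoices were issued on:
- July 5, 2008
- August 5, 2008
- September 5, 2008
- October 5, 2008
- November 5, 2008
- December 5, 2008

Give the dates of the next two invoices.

Each date is the 5th; the gaps (31, 31, 30, 31, 30) track the month lengths.
The rule is the 5th of each month.
January 2009: January 5, 2009.
Next: February 2009 → February 5, 2009.

January 5, 2009; February 5, 2009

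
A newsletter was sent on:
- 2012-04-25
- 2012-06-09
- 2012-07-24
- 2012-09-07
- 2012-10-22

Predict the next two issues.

Gaps between consecutive events: 45, 45, 45, 45 days — a constant 45-day interval.
2012-10-22 + 45 days = 2012-12-06.
2012-12-06 + 45 days = 2013-01-20.

2012-12-06, 2013-01-20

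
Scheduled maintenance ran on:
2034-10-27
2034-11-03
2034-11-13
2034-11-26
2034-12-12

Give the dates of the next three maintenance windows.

The spacing grows by 3 each time: 7, 10, 13, 16 days.
Next gap: 19 days. 2034-12-12 + 19 days = 2034-12-31.
Next gap: 22 days. 2034-12-31 + 22 days = 2035-01-22.
Next gap: 25 days. 2035-01-22 + 25 days = 2035-02-16.

2034-12-31, 2035-01-22, 2035-02-16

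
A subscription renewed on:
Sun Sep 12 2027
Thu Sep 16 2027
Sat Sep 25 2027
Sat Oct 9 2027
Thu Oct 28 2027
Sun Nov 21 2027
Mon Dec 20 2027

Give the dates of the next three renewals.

The spacing grows by 5 each time: 4, 9, 14, 19, 24, 29 days.
Next gap: 34 days. Mon Dec 20 2027 + 34 days = Sun Jan 23 2028.
Next gap: 39 days. Sun Jan 23 2028 + 39 days = Thu Mar 2 2028.
Next gap: 44 days. Thu Mar 2 2028 + 44 days = Sat Apr 15 2028.

Sun Jan 23 2028, Thu Mar 2 2028, Sat Apr 15 2028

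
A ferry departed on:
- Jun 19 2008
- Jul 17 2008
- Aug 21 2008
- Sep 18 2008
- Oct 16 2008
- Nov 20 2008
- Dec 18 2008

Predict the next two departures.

These are Thursdays at 28- or 35-day spacing (28, 35, 28, 28, 35, 28).
The pattern: 3rd Thursday of the month.
January 2009 — 3rd Thursday is Jan 15 2009.
February 2009 — 3rd Thursday is Feb 19 2009.

Jan 15 2009, Feb 19 2009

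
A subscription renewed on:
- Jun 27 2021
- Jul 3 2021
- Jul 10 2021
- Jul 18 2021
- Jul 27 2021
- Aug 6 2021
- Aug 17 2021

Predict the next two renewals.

Aug 29 2021, Sep 11 2021

Gaps: 6, 7, 8, 9, 10, 11 days — each gap is 1 larger than the previous one.
Next gap: 12 days. Aug 17 2021 + 12 days = Aug 29 2021.
Next gap: 13 days. Aug 29 2021 + 13 days = Sep 11 2021.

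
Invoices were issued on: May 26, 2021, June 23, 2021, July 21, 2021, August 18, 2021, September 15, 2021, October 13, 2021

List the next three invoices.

The spacing is 28, 28, 28, 28, 28 days — always 28 days.
October 13, 2021 + 28 days = November 10, 2021.
November 10, 2021 + 28 days = December 8, 2021.
December 8, 2021 + 28 days = January 5, 2022.

November 10, 2021; December 8, 2021; January 5, 2022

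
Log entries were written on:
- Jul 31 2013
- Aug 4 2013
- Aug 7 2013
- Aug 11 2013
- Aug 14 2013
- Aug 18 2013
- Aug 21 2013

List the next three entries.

The gap pattern 4, 3, 4, 3, 4, 3 repeats every 2 events.
These are the Wednesdays and Sundays of each week.
The following Sunday is Aug 25 2013.
Next Wednesday: Aug 28 2013.
The following Sunday is Sep 1 2013.

Aug 25 2013, Aug 28 2013, Sep 1 2013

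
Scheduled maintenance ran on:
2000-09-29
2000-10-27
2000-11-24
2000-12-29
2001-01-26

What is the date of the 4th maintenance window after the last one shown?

All Fridays; the gaps (28, 28, 35, 28) vary with month length.
This is the last Friday of each month.
February 2001 ends with Friday 2001-02-23.
March 2001 ends with Friday 2001-03-30.
Last Friday of April 2001: 2001-04-27.
Last Friday of May 2001: 2001-05-25.

2001-05-25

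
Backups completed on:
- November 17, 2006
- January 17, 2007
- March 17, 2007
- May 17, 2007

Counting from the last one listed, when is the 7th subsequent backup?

July 17, 2008

Gaps: 61, 59, 61 days — not constant. Every event is on the 17th of the month.
Pattern: the 17th of every 2 months.
July 2007: July 17, 2007.
September 2007: September 17, 2007.
November 2007: November 17, 2007.
Next: January 2008 → January 17, 2008.
Next: March 2008 → March 17, 2008.
Next: May 2008 → May 17, 2008.
July 2008: July 17, 2008.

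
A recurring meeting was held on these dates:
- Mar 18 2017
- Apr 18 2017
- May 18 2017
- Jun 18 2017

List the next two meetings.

The day-of-month is always 18 (31, 30, 31 days between events).
So this recurs on the 18th of each month.
Next: July 2017 → Jul 18 2017.
Next: August 2017 → Aug 18 2017.

Jul 18 2017, Aug 18 2017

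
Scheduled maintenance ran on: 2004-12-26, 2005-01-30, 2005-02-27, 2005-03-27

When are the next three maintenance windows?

2005-04-24, 2005-05-29, 2005-06-26

All Sundays; the gaps (35, 28, 28) vary with month length.
This is the last Sunday of each month.
April 2005 ends with Sunday 2005-04-24.
May 2005 ends with Sunday 2005-05-29.
June 2005 ends with Sunday 2005-06-26.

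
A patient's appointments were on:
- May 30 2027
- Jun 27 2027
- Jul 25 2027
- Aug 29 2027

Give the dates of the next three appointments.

All Sundays; the gaps (28, 28, 35) vary with month length.
This is the last Sunday of each month.
Last Sunday of September 2027: Sep 26 2027.
Last Sunday of October 2027: Oct 31 2027.
November 2027 ends with Sunday Nov 28 2027.

Sep 26 2027, Oct 31 2027, Nov 28 2027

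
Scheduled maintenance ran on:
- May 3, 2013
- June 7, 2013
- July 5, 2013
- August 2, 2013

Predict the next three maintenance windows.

All dates are Fridays, 35, 28, 28 days apart.
Specifically, the 1st Friday of each month.
1st Friday of September 2013: September 6, 2013.
October 2013 — 1st Friday is October 4, 2013.
November 2013 — 1st Friday is November 1, 2013.

September 6, 2013; October 4, 2013; November 1, 2013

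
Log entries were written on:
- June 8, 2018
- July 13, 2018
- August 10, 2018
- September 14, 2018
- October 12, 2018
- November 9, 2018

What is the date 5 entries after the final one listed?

These are Fridays at 28- or 35-day spacing (35, 28, 35, 28, 28).
The pattern: 2nd Friday of the month.
December 2018 — 2nd Friday is December 14, 2018.
January 2019 — 2nd Friday is January 11, 2019.
February 2019 — 2nd Friday is February 8, 2019.
2nd Friday of March 2019: March 8, 2019.
2nd Friday of April 2019: April 12, 2019.

April 12, 2019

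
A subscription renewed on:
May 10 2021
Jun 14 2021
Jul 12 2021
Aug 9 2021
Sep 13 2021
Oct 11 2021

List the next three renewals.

All dates are Mondays, 35, 28, 28, 35, 28 days apart.
Specifically, the 2nd Monday of each month.
2nd Monday of November 2021: Nov 8 2021.
December 2021 — 2nd Monday is Dec 13 2021.
January 2022 — 2nd Monday is Jan 10 2022.

Nov 8 2021, Dec 13 2021, Jan 10 2022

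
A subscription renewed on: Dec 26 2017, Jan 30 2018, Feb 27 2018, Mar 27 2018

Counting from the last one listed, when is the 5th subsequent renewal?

Aug 28 2018

All Tuesdays; the gaps (35, 28, 28) vary with month length.
This is the last Tuesday of each month.
Last Tuesday of April 2018: Apr 24 2018.
Last Tuesday of May 2018: May 29 2018.
June 2018 ends with Tuesday Jun 26 2018.
Last Tuesday of July 2018: Jul 31 2018.
Last Tuesday of August 2018: Aug 28 2018.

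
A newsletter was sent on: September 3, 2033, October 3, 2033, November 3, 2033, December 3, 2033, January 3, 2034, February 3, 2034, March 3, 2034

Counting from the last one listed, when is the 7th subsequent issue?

Each date is the 3rd; the gaps (30, 31, 30, 31, 31, 28) track the month lengths.
The rule is the 3rd of each month.
April 2034: April 3, 2034.
Next: May 2034 → May 3, 2034.
Next: June 2034 → June 3, 2034.
Next: July 2034 → July 3, 2034.
August 2034: August 3, 2034.
September 2034: September 3, 2034.
October 2034: October 3, 2034.

October 3, 2034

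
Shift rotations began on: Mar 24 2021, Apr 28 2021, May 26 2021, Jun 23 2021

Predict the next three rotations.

Gaps: 35, 28, 28 days — a mix of 28 and 35. Every date is a Wednesday.
Each is the 4th Wednesday of its month.
July 2021 — 4th Wednesday is Jul 28 2021.
August 2021 — 4th Wednesday is Aug 25 2021.
4th Wednesday of September 2021: Sep 22 2021.

Jul 28 2021, Aug 25 2021, Sep 22 2021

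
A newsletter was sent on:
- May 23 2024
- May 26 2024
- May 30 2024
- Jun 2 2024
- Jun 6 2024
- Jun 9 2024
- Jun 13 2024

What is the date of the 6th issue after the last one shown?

Jul 4 2024

The gap pattern 3, 4, 3, 4, 3, 4 repeats every 2 events.
These are the Thursdays and Sundays of each week.
The following Sunday is Jun 16 2024.
Next Thursday: Jun 20 2024.
Next Sunday: Jun 23 2024.
Next Thursday: Jun 27 2024.
Next Sunday: Jun 30 2024.
Next Thursday: Jul 4 2024.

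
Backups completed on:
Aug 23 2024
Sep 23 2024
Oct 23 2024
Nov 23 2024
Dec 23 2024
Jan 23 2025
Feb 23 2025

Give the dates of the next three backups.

The day-of-month is always 23 (31, 30, 31, 30, 31, 31 days between events).
So this recurs on the 23rd of each month.
Next: March 2025 → Mar 23 2025.
April 2025: Apr 23 2025.
Next: May 2025 → May 23 2025.

Mar 23 2025, Apr 23 2025, May 23 2025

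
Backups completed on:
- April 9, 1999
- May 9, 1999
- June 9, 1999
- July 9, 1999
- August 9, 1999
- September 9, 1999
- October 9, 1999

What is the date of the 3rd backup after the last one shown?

Each date is the 9th; the gaps (30, 31, 30, 31, 31, 30) track the month lengths.
The rule is the 9th of each month.
November 1999: November 9, 1999.
December 1999: December 9, 1999.
Next: January 2000 → January 9, 2000.

January 9, 2000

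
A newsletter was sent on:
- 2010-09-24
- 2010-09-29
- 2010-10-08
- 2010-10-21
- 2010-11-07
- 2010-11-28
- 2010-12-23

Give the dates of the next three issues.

2011-01-21, 2011-02-23, 2011-04-01

Intervals are 5, 9, 13, 17, 21, 25 days — an arithmetic progression with common difference 4.
Next gap: 29 days. 2010-12-23 + 29 days = 2011-01-21.
Next gap: 33 days. 2011-01-21 + 33 days = 2011-02-23.
Next gap: 37 days. 2011-02-23 + 37 days = 2011-04-01.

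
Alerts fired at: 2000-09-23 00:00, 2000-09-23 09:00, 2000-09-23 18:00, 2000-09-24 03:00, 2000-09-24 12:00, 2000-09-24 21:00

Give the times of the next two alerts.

2000-09-25 06:00, 2000-09-25 15:00

Spacing: 9, 9, 9, 9, 9 h — constant 9 h.
2000-09-24 21:00 + 9 h = 2000-09-25 06:00.
2000-09-25 06:00 + 9 h = 2000-09-25 15:00.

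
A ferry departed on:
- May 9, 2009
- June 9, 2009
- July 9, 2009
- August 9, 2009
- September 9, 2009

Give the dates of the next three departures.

Gaps: 31, 30, 31, 31 days — not constant. Every event is on the 9th of the month.
Pattern: the 9th of each month.
October 2009: October 9, 2009.
Next: November 2009 → November 9, 2009.
Next: December 2009 → December 9, 2009.

October 9, 2009; November 9, 2009; December 9, 2009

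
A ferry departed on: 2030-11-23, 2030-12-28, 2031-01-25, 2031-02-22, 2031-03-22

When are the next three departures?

2031-04-26, 2031-05-24, 2031-06-28

All dates are Saturdays, 35, 28, 28, 28 days apart.
Specifically, the 4th Saturday of each month.
April 2031 — 4th Saturday is 2031-04-26.
May 2031 — 4th Saturday is 2031-05-24.
4th Saturday of June 2031: 2031-06-28.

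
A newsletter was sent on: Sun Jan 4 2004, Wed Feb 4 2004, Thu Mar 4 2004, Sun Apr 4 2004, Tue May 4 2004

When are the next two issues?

Each date is the 4th; the gaps (31, 29, 31, 30) track the month lengths.
The rule is the 4th of each month.
June 2004: Fri Jun 4 2004.
Next: July 2004 → Sun Jul 4 2004.

Fri Jun 4 2004, Sun Jul 4 2004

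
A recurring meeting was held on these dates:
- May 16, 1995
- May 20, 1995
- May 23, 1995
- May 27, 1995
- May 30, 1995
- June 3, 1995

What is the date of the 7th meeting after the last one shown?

Gaps: 4, 3, 4, 3, 4 days — not constant, but cyclic with period 2.
The events fall on every Tuesday and Saturday.
Next Tuesday: June 6, 1995.
The following Saturday is June 10, 1995.
The following Tuesday is June 13, 1995.
Next Saturday: June 17, 1995.
The following Tuesday is June 20, 1995.
Next Saturday: June 24, 1995.
Next Tuesday: June 27, 1995.

June 27, 1995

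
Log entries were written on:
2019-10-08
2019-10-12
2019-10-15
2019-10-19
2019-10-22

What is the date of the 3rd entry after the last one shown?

2019-11-02

Every event lands on a Tuesday or Saturday (gaps cycle 4, 3, 4, 3).
So the schedule is: every Tuesday and Saturday.
Next Saturday: 2019-10-26.
The following Tuesday is 2019-10-29.
Next Saturday: 2019-11-02.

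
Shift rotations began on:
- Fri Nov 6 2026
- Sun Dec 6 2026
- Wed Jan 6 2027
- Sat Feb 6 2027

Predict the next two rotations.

Gaps: 30, 31, 31 days — not constant. Every event is on the 6th of the month.
Pattern: the 6th of each month.
Next: March 2027 → Sat Mar 6 2027.
April 2027: Tue Apr 6 2027.

Sat Mar 6 2027, Tue Apr 6 2027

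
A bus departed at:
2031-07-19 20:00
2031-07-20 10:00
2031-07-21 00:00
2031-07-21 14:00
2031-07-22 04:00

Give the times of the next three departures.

The interval is a steady 14 hours (14, 14, 14, 14).
2031-07-22 04:00 + 14 h = 2031-07-22 18:00.
2031-07-22 18:00 + 14 h = 2031-07-23 08:00.
2031-07-23 08:00 + 14 h = 2031-07-23 22:00.

2031-07-22 18:00, 2031-07-23 08:00, 2031-07-23 22:00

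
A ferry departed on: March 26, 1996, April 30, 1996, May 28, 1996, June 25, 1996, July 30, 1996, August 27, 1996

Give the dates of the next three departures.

September 24, 1996; October 29, 1996; November 26, 1996

All Tuesdays; the gaps (35, 28, 28, 35, 28) vary with month length.
This is the last Tuesday of each month.
September 1996 ends with Tuesday September 24, 1996.
October 1996 ends with Tuesday October 29, 1996.
Last Tuesday of November 1996: November 26, 1996.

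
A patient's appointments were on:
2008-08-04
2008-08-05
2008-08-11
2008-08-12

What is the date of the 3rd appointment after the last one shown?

2008-08-25

Gaps: 1, 6, 1 days — not constant, but cyclic with period 2.
The events fall on every Monday and Tuesday.
The following Monday is 2008-08-18.
The following Tuesday is 2008-08-19.
The following Monday is 2008-08-25.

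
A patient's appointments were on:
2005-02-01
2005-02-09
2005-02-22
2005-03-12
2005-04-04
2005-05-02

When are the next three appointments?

2005-06-04, 2005-07-12, 2005-08-24

The spacing grows by 5 each time: 8, 13, 18, 23, 28 days.
Next gap: 33 days. 2005-05-02 + 33 days = 2005-06-04.
Next gap: 38 days. 2005-06-04 + 38 days = 2005-07-12.
Next gap: 43 days. 2005-07-12 + 43 days = 2005-08-24.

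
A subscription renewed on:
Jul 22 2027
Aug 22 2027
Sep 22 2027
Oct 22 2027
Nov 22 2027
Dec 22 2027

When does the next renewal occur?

Jan 22 2028

The day-of-month is always 22 (31, 31, 30, 31, 30 days between events).
So this recurs on the 22nd of each month.
January 2028: Jan 22 2028.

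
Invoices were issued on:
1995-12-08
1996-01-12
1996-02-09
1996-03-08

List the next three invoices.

1996-04-12, 1996-05-10, 1996-06-14

Gaps: 35, 28, 28 days — a mix of 28 and 35. Every date is a Friday.
Each is the 2nd Friday of its month.
2nd Friday of April 1996: 1996-04-12.
2nd Friday of May 1996: 1996-05-10.
2nd Friday of June 1996: 1996-06-14.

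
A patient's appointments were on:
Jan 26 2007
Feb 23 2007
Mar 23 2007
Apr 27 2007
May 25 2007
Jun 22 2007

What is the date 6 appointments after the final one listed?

These are Fridays at 28- or 35-day spacing (28, 28, 35, 28, 28).
The pattern: 4th Friday of the month.
July 2007 — 4th Friday is Jul 27 2007.
4th Friday of August 2007: Aug 24 2007.
4th Friday of September 2007: Sep 28 2007.
October 2007 — 4th Friday is Oct 26 2007.
November 2007 — 4th Friday is Nov 23 2007.
December 2007 — 4th Friday is Dec 28 2007.

Dec 28 2007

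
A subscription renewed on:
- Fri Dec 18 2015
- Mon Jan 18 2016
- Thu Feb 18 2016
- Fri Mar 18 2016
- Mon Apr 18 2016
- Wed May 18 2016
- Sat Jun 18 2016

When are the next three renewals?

Gaps: 31, 31, 29, 31, 30, 31 days — not constant. Every event is on the 18th of the month.
Pattern: the 18th of each month.
Next: July 2016 → Mon Jul 18 2016.
Next: August 2016 → Thu Aug 18 2016.
September 2016: Sun Sep 18 2016.

Mon Jul 18 2016, Thu Aug 18 2016, Sun Sep 18 2016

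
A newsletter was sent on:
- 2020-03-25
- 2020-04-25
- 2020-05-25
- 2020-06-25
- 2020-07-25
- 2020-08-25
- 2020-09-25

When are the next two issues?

2020-10-25, 2020-11-25

Gaps: 31, 30, 31, 30, 31, 31 days — not constant. Every event is on the 25th of the month.
Pattern: the 25th of each month.
Next: October 2020 → 2020-10-25.
November 2020: 2020-11-25.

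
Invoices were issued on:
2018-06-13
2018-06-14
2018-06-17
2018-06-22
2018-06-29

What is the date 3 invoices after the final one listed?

2018-08-01

The spacing grows by 2 each time: 1, 3, 5, 7 days.
Next gap: 9 days. 2018-06-29 + 9 days = 2018-07-08.
Next gap: 11 days. 2018-07-08 + 11 days = 2018-07-19.
Next gap: 13 days. 2018-07-19 + 13 days = 2018-08-01.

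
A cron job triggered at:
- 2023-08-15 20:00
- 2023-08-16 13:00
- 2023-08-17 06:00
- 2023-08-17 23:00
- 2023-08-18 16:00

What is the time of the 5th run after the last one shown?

2023-08-22 05:00

Spacing: 17, 17, 17, 17 h — constant 17 h.
2023-08-18 16:00 + 17 h = 2023-08-19 09:00.
2023-08-19 09:00 + 17 h = 2023-08-20 02:00.
2023-08-20 02:00 + 17 h = 2023-08-20 19:00.
2023-08-20 19:00 + 17 h = 2023-08-21 12:00.
2023-08-21 12:00 + 17 h = 2023-08-22 05:00.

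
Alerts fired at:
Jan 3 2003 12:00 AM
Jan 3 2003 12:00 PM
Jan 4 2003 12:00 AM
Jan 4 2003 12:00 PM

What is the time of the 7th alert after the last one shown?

Jan 8 2003 12:00 AM

Gaps: 12, 12, 12 hours — each event is 12 hours after the previous one.
Jan 4 2003 12:00 PM + 12 h = Jan 5 2003 12:00 AM.
Jan 5 2003 12:00 AM + 12 h = Jan 5 2003 12:00 PM.
Jan 5 2003 12:00 PM + 12 h = Jan 6 2003 12:00 AM.
Jan 6 2003 12:00 AM + 12 h = Jan 6 2003 12:00 PM.
Jan 6 2003 12:00 PM + 12 h = Jan 7 2003 12:00 AM.
Jan 7 2003 12:00 AM + 12 h = Jan 7 2003 12:00 PM.
Jan 7 2003 12:00 PM + 12 h = Jan 8 2003 12:00 AM.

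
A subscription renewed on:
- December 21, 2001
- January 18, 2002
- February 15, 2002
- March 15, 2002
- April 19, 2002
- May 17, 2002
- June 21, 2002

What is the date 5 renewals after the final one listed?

Gaps: 28, 28, 28, 35, 28, 35 days — a mix of 28 and 35. Every date is a Friday.
Each is the 3rd Friday of its month.
3rd Friday of July 2002: July 19, 2002.
3rd Friday of August 2002: August 16, 2002.
September 2002 — 3rd Friday is September 20, 2002.
3rd Friday of October 2002: October 18, 2002.
November 2002 — 3rd Friday is November 15, 2002.

November 15, 2002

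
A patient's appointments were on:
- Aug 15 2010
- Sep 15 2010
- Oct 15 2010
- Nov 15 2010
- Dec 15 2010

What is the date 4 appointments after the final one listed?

The day-of-month is always 15 (31, 30, 31, 30 days between events).
So this recurs on the 15th of each month.
Next: January 2011 → Jan 15 2011.
February 2011: Feb 15 2011.
March 2011: Mar 15 2011.
April 2011: Apr 15 2011.

Apr 15 2011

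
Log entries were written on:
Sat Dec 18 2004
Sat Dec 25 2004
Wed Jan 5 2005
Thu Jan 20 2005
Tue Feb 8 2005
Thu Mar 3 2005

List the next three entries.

Wed Mar 30 2005, Sat Apr 30 2005, Sat Jun 4 2005

The spacing grows by 4 each time: 7, 11, 15, 19, 23 days.
Next gap: 27 days. Thu Mar 3 2005 + 27 days = Wed Mar 30 2005.
Next gap: 31 days. Wed Mar 30 2005 + 31 days = Sat Apr 30 2005.
Next gap: 35 days. Sat Apr 30 2005 + 35 days = Sat Jun 4 2005.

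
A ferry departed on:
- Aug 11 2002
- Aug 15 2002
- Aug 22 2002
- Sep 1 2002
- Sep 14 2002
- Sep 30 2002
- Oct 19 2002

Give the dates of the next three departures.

Intervals are 4, 7, 10, 13, 16, 19 days — an arithmetic progression with common difference 3.
Next gap: 22 days. Oct 19 2002 + 22 days = Nov 10 2002.
Next gap: 25 days. Nov 10 2002 + 25 days = Dec 5 2002.
Next gap: 28 days. Dec 5 2002 + 28 days = Jan 2 2003.

Nov 10 2002, Dec 5 2002, Jan 2 2003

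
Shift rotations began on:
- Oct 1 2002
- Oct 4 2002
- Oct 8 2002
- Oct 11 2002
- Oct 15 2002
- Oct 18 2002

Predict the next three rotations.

Oct 22 2002, Oct 25 2002, Oct 29 2002

Every event lands on a Tuesday or Friday (gaps cycle 3, 4, 3, 4, 3).
So the schedule is: every Tuesday and Friday.
The following Tuesday is Oct 22 2002.
The following Friday is Oct 25 2002.
Next Tuesday: Oct 29 2002.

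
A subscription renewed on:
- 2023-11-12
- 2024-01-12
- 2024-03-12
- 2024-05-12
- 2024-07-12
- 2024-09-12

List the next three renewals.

The day-of-month is always 12 (61, 60, 61, 61, 62 days between events).
So this recurs on the 12th of every 2 months.
Next: November 2024 → 2024-11-12.
Next: January 2025 → 2025-01-12.
Next: March 2025 → 2025-03-12.

2024-11-12, 2025-01-12, 2025-03-12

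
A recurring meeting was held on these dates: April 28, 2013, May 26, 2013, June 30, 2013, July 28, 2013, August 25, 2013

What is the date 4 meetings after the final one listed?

All Sundays; the gaps (28, 35, 28, 28) vary with month length.
This is the last Sunday of each month.
Last Sunday of September 2013: September 29, 2013.
Last Sunday of October 2013: October 27, 2013.
Last Sunday of November 2013: November 24, 2013.
December 2013 ends with Sunday December 29, 2013.

December 29, 2013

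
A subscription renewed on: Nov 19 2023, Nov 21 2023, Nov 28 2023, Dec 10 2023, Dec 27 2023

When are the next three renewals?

Intervals are 2, 7, 12, 17 days — an arithmetic progression with common difference 5.
Next gap: 22 days. Dec 27 2023 + 22 days = Jan 18 2024.
Next gap: 27 days. Jan 18 2024 + 27 days = Feb 14 2024.
Next gap: 32 days. Feb 14 2024 + 32 days = Mar 17 2024.

Jan 18 2024, Feb 14 2024, Mar 17 2024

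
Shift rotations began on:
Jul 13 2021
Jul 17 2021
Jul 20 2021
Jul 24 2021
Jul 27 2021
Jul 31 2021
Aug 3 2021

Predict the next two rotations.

Aug 7 2021, Aug 10 2021

Every event lands on a Tuesday or Saturday (gaps cycle 4, 3, 4, 3, 4, 3).
So the schedule is: every Tuesday and Saturday.
Next Saturday: Aug 7 2021.
The following Tuesday is Aug 10 2021.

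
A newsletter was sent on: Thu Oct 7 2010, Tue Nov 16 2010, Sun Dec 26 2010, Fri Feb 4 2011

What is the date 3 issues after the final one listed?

Every event comes 40 days after the last (40, 40, 40).
Fri Feb 4 2011 + 40 days = Wed Mar 16 2011.
Wed Mar 16 2011 + 40 days = Mon Apr 25 2011.
Mon Apr 25 2011 + 40 days = Sat Jun 4 2011.

Sat Jun 4 2011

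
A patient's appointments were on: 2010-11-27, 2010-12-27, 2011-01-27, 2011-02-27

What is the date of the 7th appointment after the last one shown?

2011-09-27

Gaps: 30, 31, 31 days — not constant. Every event is on the 27th of the month.
Pattern: the 27th of each month.
March 2011: 2011-03-27.
April 2011: 2011-04-27.
Next: May 2011 → 2011-05-27.
Next: June 2011 → 2011-06-27.
Next: July 2011 → 2011-07-27.
Next: August 2011 → 2011-08-27.
Next: September 2011 → 2011-09-27.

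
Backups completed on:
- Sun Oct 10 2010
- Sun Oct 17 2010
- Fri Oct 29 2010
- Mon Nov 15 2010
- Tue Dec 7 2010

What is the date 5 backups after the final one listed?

The spacing grows by 5 each time: 7, 12, 17, 22 days.
Next gap: 27 days. Tue Dec 7 2010 + 27 days = Mon Jan 3 2011.
Next gap: 32 days. Mon Jan 3 2011 + 32 days = Fri Feb 4 2011.
Next gap: 37 days. Fri Feb 4 2011 + 37 days = Sun Mar 13 2011.
Next gap: 42 days. Sun Mar 13 2011 + 42 days = Sun Apr 24 2011.
Next gap: 47 days. Sun Apr 24 2011 + 47 days = Fri Jun 10 2011.

Fri Jun 10 2011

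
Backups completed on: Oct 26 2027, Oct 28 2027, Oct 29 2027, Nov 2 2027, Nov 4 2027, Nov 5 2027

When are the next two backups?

Nov 9 2027, Nov 11 2027

The gap pattern 2, 1, 4, 2, 1 repeats every 3 events.
These are the Tuesdays, Thursdays and Fridays of each week.
The following Tuesday is Nov 9 2027.
Next Thursday: Nov 11 2027.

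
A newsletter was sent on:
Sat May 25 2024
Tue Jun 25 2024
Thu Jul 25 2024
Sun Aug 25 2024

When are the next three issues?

Wed Sep 25 2024, Fri Oct 25 2024, Mon Nov 25 2024

The day-of-month is always 25 (31, 30, 31 days between events).
So this recurs on the 25th of each month.
September 2024: Wed Sep 25 2024.
Next: October 2024 → Fri Oct 25 2024.
November 2024: Mon Nov 25 2024.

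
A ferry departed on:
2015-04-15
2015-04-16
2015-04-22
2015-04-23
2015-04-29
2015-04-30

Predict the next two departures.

Every event lands on a Wednesday or Thursday (gaps cycle 1, 6, 1, 6, 1).
So the schedule is: every Wednesday and Thursday.
Next Wednesday: 2015-05-06.
The following Thursday is 2015-05-07.

2015-05-06, 2015-05-07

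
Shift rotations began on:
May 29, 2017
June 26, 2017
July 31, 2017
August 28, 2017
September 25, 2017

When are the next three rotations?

October 30, 2017; November 27, 2017; December 25, 2017

Every date is a Monday; gaps 28, 35, 28, 28 days.
Each is the last Monday of its month (at least one falls on the 29th or later, ruling out '4th Monday').
October 2017 ends with Monday October 30, 2017.
November 2017 ends with Monday November 27, 2017.
Last Monday of December 2017: December 25, 2017.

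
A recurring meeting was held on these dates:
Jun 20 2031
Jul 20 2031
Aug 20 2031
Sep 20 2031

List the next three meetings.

Oct 20 2031, Nov 20 2031, Dec 20 2031

Gaps: 30, 31, 31 days — not constant. Every event is on the 20th of the month.
Pattern: the 20th of each month.
Next: October 2031 → Oct 20 2031.
November 2031: Nov 20 2031.
December 2031: Dec 20 2031.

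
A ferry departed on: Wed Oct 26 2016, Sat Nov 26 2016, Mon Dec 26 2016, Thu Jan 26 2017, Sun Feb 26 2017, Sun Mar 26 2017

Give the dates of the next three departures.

Gaps: 31, 30, 31, 31, 28 days — not constant. Every event is on the 26th of the month.
Pattern: the 26th of each month.
Next: April 2017 → Wed Apr 26 2017.
May 2017: Fri May 26 2017.
June 2017: Mon Jun 26 2017.

Wed Apr 26 2017, Fri May 26 2017, Mon Jun 26 2017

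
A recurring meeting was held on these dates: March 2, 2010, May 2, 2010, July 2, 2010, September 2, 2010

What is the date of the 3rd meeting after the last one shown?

March 2, 2011

Gaps: 61, 61, 62 days — not constant. Every event is on the 2nd of the month.
Pattern: the 2nd of every 2 months.
November 2010: November 2, 2010.
Next: January 2011 → January 2, 2011.
Next: March 2011 → March 2, 2011.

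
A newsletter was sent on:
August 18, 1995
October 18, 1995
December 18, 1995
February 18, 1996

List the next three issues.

April 18, 1996; June 18, 1996; August 18, 1996

The day-of-month is always 18 (61, 61, 62 days between events).
So this recurs on the 18th of every 2 months.
Next: April 1996 → April 18, 1996.
June 1996: June 18, 1996.
August 1996: August 18, 1996.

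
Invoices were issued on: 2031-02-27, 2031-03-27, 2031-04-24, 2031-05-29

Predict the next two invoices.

2031-06-26, 2031-07-31

Every date is a Thursday; gaps 28, 28, 35 days.
Each is the last Thursday of its month (at least one falls on the 29th or later, ruling out '4th Thursday').
June 2031 ends with Thursday 2031-06-26.
July 2031 ends with Thursday 2031-07-31.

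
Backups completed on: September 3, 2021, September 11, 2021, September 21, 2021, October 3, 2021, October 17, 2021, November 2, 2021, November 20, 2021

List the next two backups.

December 10, 2021; January 1, 2022

Intervals are 8, 10, 12, 14, 16, 18 days — an arithmetic progression with common difference 2.
Next gap: 20 days. November 20, 2021 + 20 days = December 10, 2021.
Next gap: 22 days. December 10, 2021 + 22 days = January 1, 2022.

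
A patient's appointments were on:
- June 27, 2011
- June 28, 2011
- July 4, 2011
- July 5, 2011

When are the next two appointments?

Every event lands on a Monday or Tuesday (gaps cycle 1, 6, 1).
So the schedule is: every Monday and Tuesday.
The following Monday is July 11, 2011.
The following Tuesday is July 12, 2011.

July 11, 2011; July 12, 2011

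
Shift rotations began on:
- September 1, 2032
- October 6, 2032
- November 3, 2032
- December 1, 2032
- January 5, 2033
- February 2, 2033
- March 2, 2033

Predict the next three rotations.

These are Wednesdays at 28- or 35-day spacing (35, 28, 28, 35, 28, 28).
The pattern: 1st Wednesday of the month.
April 2033 — 1st Wednesday is April 6, 2033.
1st Wednesday of May 2033: May 4, 2033.
June 2033 — 1st Wednesday is June 1, 2033.

April 6, 2033; May 4, 2033; June 1, 2033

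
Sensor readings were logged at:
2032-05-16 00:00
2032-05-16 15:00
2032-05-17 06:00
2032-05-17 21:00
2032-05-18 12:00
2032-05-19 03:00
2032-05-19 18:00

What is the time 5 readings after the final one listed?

Spacing: 15, 15, 15, 15, 15, 15 h — constant 15 h.
2032-05-19 18:00 + 15 h = 2032-05-20 09:00.
2032-05-20 09:00 + 15 h = 2032-05-21 00:00.
2032-05-21 00:00 + 15 h = 2032-05-21 15:00.
2032-05-21 15:00 + 15 h = 2032-05-22 06:00.
2032-05-22 06:00 + 15 h = 2032-05-22 21:00.

2032-05-22 21:00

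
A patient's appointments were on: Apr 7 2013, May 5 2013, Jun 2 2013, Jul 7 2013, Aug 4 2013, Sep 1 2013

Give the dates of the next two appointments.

Oct 6 2013, Nov 3 2013

These are Sundays at 28- or 35-day spacing (28, 28, 35, 28, 28).
The pattern: 1st Sunday of the month.
October 2013 — 1st Sunday is Oct 6 2013.
November 2013 — 1st Sunday is Nov 3 2013.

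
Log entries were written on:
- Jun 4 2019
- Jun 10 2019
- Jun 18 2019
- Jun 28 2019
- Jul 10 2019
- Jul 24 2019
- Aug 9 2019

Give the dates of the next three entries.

Gaps: 6, 8, 10, 12, 14, 16 days — each gap is 2 larger than the previous one.
Next gap: 18 days. Aug 9 2019 + 18 days = Aug 27 2019.
Next gap: 20 days. Aug 27 2019 + 20 days = Sep 16 2019.
Next gap: 22 days. Sep 16 2019 + 22 days = Oct 8 2019.

Aug 27 2019, Sep 16 2019, Oct 8 2019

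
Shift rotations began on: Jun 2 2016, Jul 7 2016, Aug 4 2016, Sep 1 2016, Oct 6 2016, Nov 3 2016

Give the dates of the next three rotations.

These are Thursdays at 28- or 35-day spacing (35, 28, 28, 35, 28).
The pattern: 1st Thursday of the month.
1st Thursday of December 2016: Dec 1 2016.
January 2017 — 1st Thursday is Jan 5 2017.
February 2017 — 1st Thursday is Feb 2 2017.

Dec 1 2016, Jan 5 2017, Feb 2 2017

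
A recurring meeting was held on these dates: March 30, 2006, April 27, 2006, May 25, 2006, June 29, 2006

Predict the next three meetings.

July 27, 2006; August 31, 2006; September 28, 2006

All Thursdays; the gaps (28, 28, 35) vary with month length.
This is the last Thursday of each month.
Last Thursday of July 2006: July 27, 2006.
Last Thursday of August 2006: August 31, 2006.
September 2006 ends with Thursday September 28, 2006.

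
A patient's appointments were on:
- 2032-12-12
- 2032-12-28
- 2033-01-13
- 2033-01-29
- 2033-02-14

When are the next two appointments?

2033-03-02, 2033-03-18

The spacing is 16, 16, 16, 16 days — always 16 days.
2033-02-14 + 16 days = 2033-03-02.
2033-03-02 + 16 days = 2033-03-18.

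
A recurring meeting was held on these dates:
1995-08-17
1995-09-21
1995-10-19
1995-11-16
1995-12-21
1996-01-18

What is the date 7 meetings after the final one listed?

Gaps: 35, 28, 28, 35, 28 days — a mix of 28 and 35. Every date is a Thursday.
Each is the 3rd Thursday of its month.
3rd Thursday of February 1996: 1996-02-15.
March 1996 — 3rd Thursday is 1996-03-21.
3rd Thursday of April 1996: 1996-04-18.
3rd Thursday of May 1996: 1996-05-16.
June 1996 — 3rd Thursday is 1996-06-20.
July 1996 — 3rd Thursday is 1996-07-18.
August 1996 — 3rd Thursday is 1996-08-15.

1996-08-15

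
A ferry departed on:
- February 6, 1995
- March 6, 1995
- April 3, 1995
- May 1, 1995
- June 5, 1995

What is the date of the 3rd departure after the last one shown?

September 4, 1995

Gaps: 28, 28, 28, 35 days — a mix of 28 and 35. Every date is a Monday.
Each is the 1st Monday of its month.
1st Monday of July 1995: July 3, 1995.
1st Monday of August 1995: August 7, 1995.
1st Monday of September 1995: September 4, 1995.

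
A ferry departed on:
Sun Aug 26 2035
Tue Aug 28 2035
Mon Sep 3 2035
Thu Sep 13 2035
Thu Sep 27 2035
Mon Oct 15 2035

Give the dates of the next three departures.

Tue Nov 6 2035, Sun Dec 2 2035, Tue Jan 1 2036

Intervals are 2, 6, 10, 14, 18 days — an arithmetic progression with common difference 4.
Next gap: 22 days. Mon Oct 15 2035 + 22 days = Tue Nov 6 2035.
Next gap: 26 days. Tue Nov 6 2035 + 26 days = Sun Dec 2 2035.
Next gap: 30 days. Sun Dec 2 2035 + 30 days = Tue Jan 1 2036.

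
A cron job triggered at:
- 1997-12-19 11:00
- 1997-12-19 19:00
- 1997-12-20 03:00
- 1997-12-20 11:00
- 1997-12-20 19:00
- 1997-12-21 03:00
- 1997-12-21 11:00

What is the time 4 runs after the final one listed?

1997-12-22 19:00

Spacing: 8, 8, 8, 8, 8, 8 h — constant 8 h.
1997-12-21 11:00 + 8 h = 1997-12-21 19:00.
1997-12-21 19:00 + 8 h = 1997-12-22 03:00.
1997-12-22 03:00 + 8 h = 1997-12-22 11:00.
1997-12-22 11:00 + 8 h = 1997-12-22 19:00.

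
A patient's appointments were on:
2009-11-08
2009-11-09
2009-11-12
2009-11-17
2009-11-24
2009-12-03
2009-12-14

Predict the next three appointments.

Gaps: 1, 3, 5, 7, 9, 11 days — each gap is 2 larger than the previous one.
Next gap: 13 days. 2009-12-14 + 13 days = 2009-12-27.
Next gap: 15 days. 2009-12-27 + 15 days = 2010-01-11.
Next gap: 17 days. 2010-01-11 + 17 days = 2010-01-28.

2009-12-27, 2010-01-11, 2010-01-28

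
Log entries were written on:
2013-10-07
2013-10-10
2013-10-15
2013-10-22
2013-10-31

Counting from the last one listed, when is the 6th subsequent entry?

2014-02-04

The spacing grows by 2 each time: 3, 5, 7, 9 days.
Next gap: 11 days. 2013-10-31 + 11 days = 2013-11-11.
Next gap: 13 days. 2013-11-11 + 13 days = 2013-11-24.
Next gap: 15 days. 2013-11-24 + 15 days = 2013-12-09.
Next gap: 17 days. 2013-12-09 + 17 days = 2013-12-26.
Next gap: 19 days. 2013-12-26 + 19 days = 2014-01-14.
Next gap: 21 days. 2014-01-14 + 21 days = 2014-02-04.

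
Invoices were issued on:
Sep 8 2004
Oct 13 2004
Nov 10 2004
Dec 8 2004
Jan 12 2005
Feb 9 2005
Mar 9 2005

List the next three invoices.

Apr 13 2005, May 11 2005, Jun 8 2005

All dates are Wednesdays, 35, 28, 28, 35, 28, 28 days apart.
Specifically, the 2nd Wednesday of each month.
2nd Wednesday of April 2005: Apr 13 2005.
May 2005 — 2nd Wednesday is May 11 2005.
2nd Wednesday of June 2005: Jun 8 2005.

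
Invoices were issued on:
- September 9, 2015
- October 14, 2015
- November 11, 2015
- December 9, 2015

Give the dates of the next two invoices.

January 13, 2016; February 10, 2016

These are Wednesdays at 28- or 35-day spacing (35, 28, 28).
The pattern: 2nd Wednesday of the month.
2nd Wednesday of January 2016: January 13, 2016.
February 2016 — 2nd Wednesday is February 10, 2016.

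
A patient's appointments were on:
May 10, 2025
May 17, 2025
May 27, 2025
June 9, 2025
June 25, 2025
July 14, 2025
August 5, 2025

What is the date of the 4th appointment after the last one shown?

December 1, 2025

Intervals are 7, 10, 13, 16, 19, 22 days — an arithmetic progression with common difference 3.
Next gap: 25 days. August 5, 2025 + 25 days = August 30, 2025.
Next gap: 28 days. August 30, 2025 + 28 days = September 27, 2025.
Next gap: 31 days. September 27, 2025 + 31 days = October 28, 2025.
Next gap: 34 days. October 28, 2025 + 34 days = December 1, 2025.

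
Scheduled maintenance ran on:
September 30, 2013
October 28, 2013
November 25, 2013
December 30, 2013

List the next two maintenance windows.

All Mondays; the gaps (28, 28, 35) vary with month length.
This is the last Monday of each month.
January 2014 ends with Monday January 27, 2014.
February 2014 ends with Monday February 24, 2014.

January 27, 2014; February 24, 2014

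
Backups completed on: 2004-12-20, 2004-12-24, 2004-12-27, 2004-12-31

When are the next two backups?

2005-01-03, 2005-01-07

Every event lands on a Monday or Friday (gaps cycle 4, 3, 4).
So the schedule is: every Monday and Friday.
Next Monday: 2005-01-03.
Next Friday: 2005-01-07.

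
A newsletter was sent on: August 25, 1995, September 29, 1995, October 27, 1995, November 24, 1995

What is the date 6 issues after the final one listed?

May 31, 1996

Every date is a Friday; gaps 35, 28, 28 days.
Each is the last Friday of its month (at least one falls on the 29th or later, ruling out '4th Friday').
Last Friday of December 1995: December 29, 1995.
Last Friday of January 1996: January 26, 1996.
Last Friday of February 1996: February 23, 1996.
Last Friday of March 1996: March 29, 1996.
Last Friday of April 1996: April 26, 1996.
Last Friday of May 1996: May 31, 1996.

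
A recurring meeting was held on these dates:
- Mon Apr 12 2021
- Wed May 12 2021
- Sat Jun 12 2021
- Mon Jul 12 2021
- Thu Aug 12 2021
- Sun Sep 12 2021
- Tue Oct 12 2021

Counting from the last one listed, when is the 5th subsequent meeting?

Sat Mar 12 2022

The day-of-month is always 12 (30, 31, 30, 31, 31, 30 days between events).
So this recurs on the 12th of each month.
Next: November 2021 → Fri Nov 12 2021.
December 2021: Sun Dec 12 2021.
Next: January 2022 → Wed Jan 12 2022.
Next: February 2022 → Sat Feb 12 2022.
March 2022: Sat Mar 12 2022.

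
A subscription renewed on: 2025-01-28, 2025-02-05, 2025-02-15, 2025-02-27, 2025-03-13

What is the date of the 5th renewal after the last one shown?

2025-06-21

Intervals are 8, 10, 12, 14 days — an arithmetic progression with common difference 2.
Next gap: 16 days. 2025-03-13 + 16 days = 2025-03-29.
Next gap: 18 days. 2025-03-29 + 18 days = 2025-04-16.
Next gap: 20 days. 2025-04-16 + 20 days = 2025-05-06.
Next gap: 22 days. 2025-05-06 + 22 days = 2025-05-28.
Next gap: 24 days. 2025-05-28 + 24 days = 2025-06-21.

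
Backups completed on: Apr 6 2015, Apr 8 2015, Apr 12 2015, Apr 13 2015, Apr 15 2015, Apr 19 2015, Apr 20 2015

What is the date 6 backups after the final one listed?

May 4 2015

Gaps: 2, 4, 1, 2, 4, 1 days — not constant, but cyclic with period 3.
The events fall on every Monday, Wednesday and Sunday.
The following Wednesday is Apr 22 2015.
Next Sunday: Apr 26 2015.
Next Monday: Apr 27 2015.
The following Wednesday is Apr 29 2015.
The following Sunday is May 3 2015.
The following Monday is May 4 2015.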